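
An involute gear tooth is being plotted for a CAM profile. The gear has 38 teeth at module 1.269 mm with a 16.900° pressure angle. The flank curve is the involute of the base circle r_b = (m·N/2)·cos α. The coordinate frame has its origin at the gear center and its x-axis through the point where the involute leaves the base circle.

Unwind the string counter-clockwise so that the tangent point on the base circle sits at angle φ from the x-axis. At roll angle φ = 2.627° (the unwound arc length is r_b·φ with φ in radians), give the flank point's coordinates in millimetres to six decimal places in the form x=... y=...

x=23.093968 y=0.000741

pitch radius r_p = m·N/2 = 1.269·38/2 = 24.111000
base radius r_b = r_p·cos α = 24.111000·cos 16.900° = 23.069732
roll angle φ = 2.627° = 0.04584980 rad
x = r_b·(cos φ + φ·sin φ) = 23.069732·(0.99894908 + 0.04584980·0.04583374) = 23.093968
y = r_b·(sin φ − φ·cos φ) = 23.069732·(0.04583374 − 0.04584980·0.99894908) = 0.000741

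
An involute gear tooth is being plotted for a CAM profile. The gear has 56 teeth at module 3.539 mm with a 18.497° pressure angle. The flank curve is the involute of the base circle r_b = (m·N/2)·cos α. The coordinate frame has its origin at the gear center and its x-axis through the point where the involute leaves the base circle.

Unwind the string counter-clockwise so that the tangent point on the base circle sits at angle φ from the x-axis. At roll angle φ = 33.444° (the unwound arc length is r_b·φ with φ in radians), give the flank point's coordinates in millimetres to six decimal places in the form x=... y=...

pitch radius r_p = m·N/2 = 3.539·56/2 = 99.092000
base radius r_b = r_p·cos α = 99.092000·cos 18.497° = 93.972934
roll angle φ = 33.444° = 0.58370792 rad
x = r_b·(cos φ + φ·sin φ) = 93.972934·(0.83442488 + 0.58370792·0.55112169) = 108.643892
y = r_b·(sin φ − φ·cos φ) = 93.972934·(0.55112169 − 0.58370792·0.83442488) = 6.020027

x=108.643892 y=6.020027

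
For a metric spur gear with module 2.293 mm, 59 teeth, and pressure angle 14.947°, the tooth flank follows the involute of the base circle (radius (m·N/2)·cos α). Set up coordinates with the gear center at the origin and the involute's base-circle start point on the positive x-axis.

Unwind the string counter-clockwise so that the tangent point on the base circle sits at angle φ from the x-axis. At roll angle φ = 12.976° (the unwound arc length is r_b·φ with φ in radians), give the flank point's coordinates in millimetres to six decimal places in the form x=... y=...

pitch radius r_p = m·N/2 = 2.293·59/2 = 67.643500
base radius r_b = r_p·cos α = 67.643500·cos 14.947° = 65.354770
roll angle φ = 12.976° = 0.22647392 rad
x = r_b·(cos φ + φ·sin φ) = 65.354770·(0.97446421 + 0.22647392·0.22454289) = 67.009378
y = r_b·(sin φ − φ·cos φ) = 65.354770·(0.22454289 − 0.22647392·0.97446421) = 0.251757

x=67.009378 y=0.251757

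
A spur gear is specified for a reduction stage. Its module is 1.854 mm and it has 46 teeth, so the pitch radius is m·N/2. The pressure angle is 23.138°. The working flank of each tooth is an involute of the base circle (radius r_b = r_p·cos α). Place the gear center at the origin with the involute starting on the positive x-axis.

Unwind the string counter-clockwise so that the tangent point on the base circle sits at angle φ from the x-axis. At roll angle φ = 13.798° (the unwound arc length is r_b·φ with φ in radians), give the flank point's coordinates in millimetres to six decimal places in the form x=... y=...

pitch radius r_p = m·N/2 = 1.854·46/2 = 42.642000
base radius r_b = r_p·cos α = 42.642000·cos 23.138° = 39.211924
roll angle φ = 13.798° = 0.24082053 rad
x = r_b·(cos φ + φ·sin φ) = 39.211924·(0.97114261 + 0.24082053·0.23849956) = 40.332530
y = r_b·(sin φ − φ·cos φ) = 39.211924·(0.23849956 − 0.24082053·0.97114261) = 0.181492

x=40.332530 y=0.181492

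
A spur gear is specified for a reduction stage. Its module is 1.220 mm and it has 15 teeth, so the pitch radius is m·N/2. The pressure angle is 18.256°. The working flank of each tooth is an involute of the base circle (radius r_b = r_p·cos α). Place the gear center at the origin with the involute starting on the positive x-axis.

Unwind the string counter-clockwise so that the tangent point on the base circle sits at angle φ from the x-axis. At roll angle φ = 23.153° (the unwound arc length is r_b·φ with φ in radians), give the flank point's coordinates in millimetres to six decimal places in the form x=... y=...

pitch radius r_p = m·N/2 = 1.220·15/2 = 9.150000
base radius r_b = r_p·cos α = 9.150000·cos 18.256° = 8.689447
roll angle φ = 23.153° = 0.40409608 rad
x = r_b·(cos φ + φ·sin φ) = 8.689447·(0.91945818 + 0.40409608·0.39318781) = 9.370211
y = r_b·(sin φ − φ·cos φ) = 8.689447·(0.39318781 − 0.40409608·0.91945818) = 0.188025

x=9.370211 y=0.188025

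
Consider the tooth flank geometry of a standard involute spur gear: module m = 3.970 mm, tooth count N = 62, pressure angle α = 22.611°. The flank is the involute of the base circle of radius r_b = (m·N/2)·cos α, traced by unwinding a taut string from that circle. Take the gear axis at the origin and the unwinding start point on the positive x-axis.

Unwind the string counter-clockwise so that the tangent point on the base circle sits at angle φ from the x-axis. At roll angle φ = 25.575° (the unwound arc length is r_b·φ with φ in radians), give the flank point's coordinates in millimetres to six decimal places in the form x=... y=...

pitch radius r_p = m·N/2 = 3.970·62/2 = 123.070000
base radius r_b = r_p·cos α = 123.070000·cos 22.611° = 113.610399
roll angle φ = 25.575° = 0.44636796 rad
x = r_b·(cos φ + φ·sin φ) = 113.610399·(0.90202097 + 0.44636796·0.43169221) = 124.370956
y = r_b·(sin φ − φ·cos φ) = 113.610399·(0.43169221 − 0.44636796·0.90202097) = 3.301399

x=124.370956 y=3.301399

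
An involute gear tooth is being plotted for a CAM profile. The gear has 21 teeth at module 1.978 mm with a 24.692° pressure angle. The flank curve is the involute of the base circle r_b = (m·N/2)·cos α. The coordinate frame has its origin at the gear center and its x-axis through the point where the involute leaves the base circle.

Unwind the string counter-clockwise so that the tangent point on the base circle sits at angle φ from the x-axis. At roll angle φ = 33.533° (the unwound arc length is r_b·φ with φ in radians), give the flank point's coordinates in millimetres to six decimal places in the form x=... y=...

pitch radius r_p = m·N/2 = 1.978·21/2 = 20.769000
base radius r_b = r_p·cos α = 20.769000·cos 24.692° = 18.870018
roll angle φ = 33.533° = 0.58526126 rad
x = r_b·(cos φ + φ·sin φ) = 18.870018·(0.83356779 + 0.58526126·0.55241718) = 21.830274
y = r_b·(sin φ − φ·cos φ) = 18.870018·(0.55241718 − 0.58526126·0.83356779) = 1.218291

x=21.830274 y=1.218291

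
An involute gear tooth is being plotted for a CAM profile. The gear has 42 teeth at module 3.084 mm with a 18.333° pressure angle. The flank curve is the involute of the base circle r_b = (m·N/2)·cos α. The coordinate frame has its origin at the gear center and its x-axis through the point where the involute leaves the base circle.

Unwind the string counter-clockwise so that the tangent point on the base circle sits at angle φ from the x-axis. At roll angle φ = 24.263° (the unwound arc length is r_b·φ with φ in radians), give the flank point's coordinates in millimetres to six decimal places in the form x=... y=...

x=66.744406 y=1.528439

pitch radius r_p = m·N/2 = 3.084·42/2 = 64.764000
base radius r_b = r_p·cos α = 64.764000·cos 18.333° = 61.476869
roll angle φ = 24.263° = 0.42346924 rad
x = r_b·(cos φ + φ·sin φ) = 61.476869·(0.91166883 + 0.42346924·0.41092571) = 66.744406
y = r_b·(sin φ − φ·cos φ) = 61.476869·(0.41092571 − 0.42346924·0.91166883) = 1.528439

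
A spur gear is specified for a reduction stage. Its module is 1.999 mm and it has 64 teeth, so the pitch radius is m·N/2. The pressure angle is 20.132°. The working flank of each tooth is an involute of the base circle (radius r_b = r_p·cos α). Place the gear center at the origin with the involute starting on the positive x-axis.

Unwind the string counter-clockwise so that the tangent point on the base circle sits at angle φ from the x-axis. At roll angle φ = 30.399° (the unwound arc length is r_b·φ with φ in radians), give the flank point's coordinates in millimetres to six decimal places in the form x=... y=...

pitch radius r_p = m·N/2 = 1.999·64/2 = 63.968000
base radius r_b = r_p·cos α = 63.968000·cos 20.132° = 60.059694
roll angle φ = 30.399° = 0.53056264 rad
x = r_b·(cos φ + φ·sin φ) = 60.059694·(0.86252250 + 0.53056264·0.50601871) = 67.927341
y = r_b·(sin φ − φ·cos φ) = 60.059694·(0.50601871 − 0.53056264·0.86252250) = 2.906679

x=67.927341 y=2.906679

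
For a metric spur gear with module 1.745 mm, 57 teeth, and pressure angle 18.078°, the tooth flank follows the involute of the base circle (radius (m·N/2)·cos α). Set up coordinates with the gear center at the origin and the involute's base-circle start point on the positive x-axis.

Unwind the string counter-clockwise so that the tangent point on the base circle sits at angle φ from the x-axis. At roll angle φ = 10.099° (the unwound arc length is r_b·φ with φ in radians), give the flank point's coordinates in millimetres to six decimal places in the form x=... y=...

pitch radius r_p = m·N/2 = 1.745·57/2 = 49.732500
base radius r_b = r_p·cos α = 49.732500·cos 18.078° = 47.277453
roll angle φ = 10.099° = 0.17626080 rad
x = r_b·(cos φ + φ·sin φ) = 47.277453·(0.98450624 + 0.17626080·0.17534954) = 48.006163
y = r_b·(sin φ − φ·cos φ) = 47.277453·(0.17534954 − 0.17626080·0.98450624) = 0.086030

x=48.006163 y=0.086030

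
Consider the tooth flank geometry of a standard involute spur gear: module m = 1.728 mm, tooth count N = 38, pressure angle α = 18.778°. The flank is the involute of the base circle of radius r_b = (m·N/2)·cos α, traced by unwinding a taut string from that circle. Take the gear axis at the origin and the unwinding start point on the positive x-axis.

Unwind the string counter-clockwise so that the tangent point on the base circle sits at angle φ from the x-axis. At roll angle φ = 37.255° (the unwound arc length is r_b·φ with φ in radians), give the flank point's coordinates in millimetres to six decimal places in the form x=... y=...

x=36.977130 y=2.729819

pitch radius r_p = m·N/2 = 1.728·38/2 = 32.832000
base radius r_b = r_p·cos α = 32.832000·cos 18.778° = 31.084449
roll angle φ = 37.255° = 0.65022241 rad
x = r_b·(cos φ + φ·sin φ) = 31.084449·(0.79594918 + 0.65022241·0.60536345) = 36.977130
y = r_b·(sin φ − φ·cos φ) = 31.084449·(0.60536345 − 0.65022241·0.79594918) = 2.729819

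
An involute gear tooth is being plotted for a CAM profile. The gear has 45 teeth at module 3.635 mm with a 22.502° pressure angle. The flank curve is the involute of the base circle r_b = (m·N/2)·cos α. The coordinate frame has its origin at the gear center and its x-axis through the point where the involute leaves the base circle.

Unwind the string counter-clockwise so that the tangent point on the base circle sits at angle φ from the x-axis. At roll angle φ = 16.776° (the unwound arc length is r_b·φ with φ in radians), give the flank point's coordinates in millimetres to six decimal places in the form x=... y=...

pitch radius r_p = m·N/2 = 3.635·45/2 = 81.787500
base radius r_b = r_p·cos α = 81.787500·cos 22.502° = 75.560705
roll angle φ = 16.776° = 0.29279644 rad
x = r_b·(cos φ + φ·sin φ) = 75.560705·(0.95744048 + 0.29279644·0.28863077) = 78.730517
y = r_b·(sin φ − φ·cos φ) = 75.560705·(0.28863077 − 0.29279644·0.95744048) = 0.626822

x=78.730517 y=0.626822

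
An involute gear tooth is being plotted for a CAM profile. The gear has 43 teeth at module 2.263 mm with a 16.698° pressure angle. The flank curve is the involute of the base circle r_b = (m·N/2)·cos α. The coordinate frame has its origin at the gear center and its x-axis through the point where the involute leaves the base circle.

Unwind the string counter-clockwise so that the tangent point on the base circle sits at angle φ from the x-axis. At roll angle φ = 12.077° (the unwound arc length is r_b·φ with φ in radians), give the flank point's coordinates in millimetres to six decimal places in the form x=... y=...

pitch radius r_p = m·N/2 = 2.263·43/2 = 48.654500
base radius r_b = r_p·cos α = 48.654500·cos 16.698° = 46.602863
roll angle φ = 12.077° = 0.21078341 rad
x = r_b·(cos φ + φ·sin φ) = 46.602863·(0.97786730 + 0.21078341·0.20922604) = 47.626666
y = r_b·(sin φ − φ·cos φ) = 46.602863·(0.20922604 − 0.21078341·0.97786730) = 0.144834

x=47.626666 y=0.144834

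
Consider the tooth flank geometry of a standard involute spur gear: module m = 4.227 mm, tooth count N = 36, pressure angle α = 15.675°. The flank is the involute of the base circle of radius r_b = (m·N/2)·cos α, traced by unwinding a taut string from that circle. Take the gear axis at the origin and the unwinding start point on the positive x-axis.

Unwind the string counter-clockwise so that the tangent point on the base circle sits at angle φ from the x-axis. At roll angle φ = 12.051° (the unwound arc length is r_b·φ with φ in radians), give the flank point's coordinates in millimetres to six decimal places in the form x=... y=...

x=74.858841 y=0.226205

pitch radius r_p = m·N/2 = 4.227·36/2 = 76.086000
base radius r_b = r_p·cos α = 76.086000·cos 15.675° = 73.256341
roll angle φ = 12.051° = 0.21032963 rad
x = r_b·(cos φ + φ·sin φ) = 73.256341·(0.97796215 + 0.21032963·0.20878228) = 74.858841
y = r_b·(sin φ − φ·cos φ) = 73.256341·(0.20878228 − 0.21032963·0.97796215) = 0.226205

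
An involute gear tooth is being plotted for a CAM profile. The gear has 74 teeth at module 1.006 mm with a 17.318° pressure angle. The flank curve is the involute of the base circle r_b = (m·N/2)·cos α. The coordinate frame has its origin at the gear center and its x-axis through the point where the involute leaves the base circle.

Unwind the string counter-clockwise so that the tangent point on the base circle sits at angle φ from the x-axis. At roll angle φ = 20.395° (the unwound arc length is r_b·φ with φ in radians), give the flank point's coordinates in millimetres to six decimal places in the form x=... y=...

pitch radius r_p = m·N/2 = 1.006·74/2 = 37.222000
base radius r_b = r_p·cos α = 37.222000·cos 17.318° = 35.534627
roll angle φ = 20.395° = 0.35595990 rad
x = r_b·(cos φ + φ·sin φ) = 35.534627·(0.93731240 + 0.35595990·0.34849025) = 37.715066
y = r_b·(sin φ − φ·cos φ) = 35.534627·(0.34849025 − 0.35595990·0.93731240) = 0.527498

x=37.715066 y=0.527498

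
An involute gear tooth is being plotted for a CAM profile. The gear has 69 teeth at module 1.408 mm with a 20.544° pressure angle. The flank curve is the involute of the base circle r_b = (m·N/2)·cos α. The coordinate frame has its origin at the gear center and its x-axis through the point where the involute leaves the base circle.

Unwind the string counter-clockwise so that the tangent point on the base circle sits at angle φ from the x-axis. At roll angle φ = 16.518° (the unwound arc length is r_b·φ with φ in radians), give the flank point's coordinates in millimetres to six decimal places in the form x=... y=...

x=47.337887 y=0.360291

pitch radius r_p = m·N/2 = 1.408·69/2 = 48.576000
base radius r_b = r_p·cos α = 48.576000·cos 20.544° = 45.486711
roll angle φ = 16.518° = 0.28829349 rad
x = r_b·(cos φ + φ·sin φ) = 45.486711·(0.95873046 + 0.28829349·0.28431655) = 47.337887
y = r_b·(sin φ − φ·cos φ) = 45.486711·(0.28431655 − 0.28829349·0.95873046) = 0.360291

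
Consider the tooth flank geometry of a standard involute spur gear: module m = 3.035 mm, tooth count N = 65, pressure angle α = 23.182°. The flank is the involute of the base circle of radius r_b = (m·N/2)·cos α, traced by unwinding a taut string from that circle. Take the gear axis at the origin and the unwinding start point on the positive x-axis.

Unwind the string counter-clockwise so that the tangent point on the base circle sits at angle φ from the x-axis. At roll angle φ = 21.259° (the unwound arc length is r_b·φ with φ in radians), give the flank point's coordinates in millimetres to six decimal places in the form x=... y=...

x=96.701754 y=1.522750

pitch radius r_p = m·N/2 = 3.035·65/2 = 98.637500
base radius r_b = r_p·cos α = 98.637500·cos 23.182° = 90.673415
roll angle φ = 21.259° = 0.37103955 rad
x = r_b·(cos φ + φ·sin φ) = 90.673415·(0.93195093 + 0.37103955·0.36258443) = 96.701754
y = r_b·(sin φ − φ·cos φ) = 90.673415·(0.36258443 − 0.37103955·0.93195093) = 1.522750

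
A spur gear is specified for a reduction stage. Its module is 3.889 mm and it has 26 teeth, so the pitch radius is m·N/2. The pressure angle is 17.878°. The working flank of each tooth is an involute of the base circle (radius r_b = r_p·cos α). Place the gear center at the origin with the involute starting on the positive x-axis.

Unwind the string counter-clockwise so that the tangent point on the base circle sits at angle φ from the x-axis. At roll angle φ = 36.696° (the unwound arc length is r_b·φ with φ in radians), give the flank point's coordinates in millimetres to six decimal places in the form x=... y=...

pitch radius r_p = m·N/2 = 3.889·26/2 = 50.557000
base radius r_b = r_p·cos α = 50.557000·cos 17.878° = 48.115721
roll angle φ = 36.696° = 0.64046602 rad
x = r_b·(cos φ + φ·sin φ) = 48.115721·(0.80181736 + 0.64046602·0.59756917) = 56.995002
y = r_b·(sin φ − φ·cos φ) = 48.115721·(0.59756917 − 0.64046602·0.80181736) = 4.043279

x=56.995002 y=4.043279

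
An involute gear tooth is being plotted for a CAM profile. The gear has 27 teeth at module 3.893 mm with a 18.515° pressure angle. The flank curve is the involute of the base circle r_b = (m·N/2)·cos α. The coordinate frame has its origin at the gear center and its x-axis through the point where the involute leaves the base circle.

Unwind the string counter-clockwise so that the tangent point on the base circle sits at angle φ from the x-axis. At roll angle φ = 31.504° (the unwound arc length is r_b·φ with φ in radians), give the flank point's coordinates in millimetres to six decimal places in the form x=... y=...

pitch radius r_p = m·N/2 = 3.893·27/2 = 52.555500
base radius r_b = r_p·cos α = 52.555500·cos 18.515° = 49.835256
roll angle φ = 31.504° = 0.54984853 rad
x = r_b·(cos φ + φ·sin φ) = 49.835256·(0.85260368 + 0.54984853·0.52255809) = 56.808778
y = r_b·(sin φ − φ·cos φ) = 49.835256·(0.52255809 − 0.54984853·0.85260368) = 2.678905

x=56.808778 y=2.678905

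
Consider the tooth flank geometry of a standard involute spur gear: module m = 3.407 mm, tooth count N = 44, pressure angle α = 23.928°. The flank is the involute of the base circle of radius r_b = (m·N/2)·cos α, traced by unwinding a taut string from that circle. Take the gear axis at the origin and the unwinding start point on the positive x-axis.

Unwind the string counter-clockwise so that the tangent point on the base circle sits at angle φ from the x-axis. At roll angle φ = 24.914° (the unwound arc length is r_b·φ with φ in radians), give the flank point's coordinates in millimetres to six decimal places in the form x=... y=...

pitch radius r_p = m·N/2 = 3.407·44/2 = 74.954000
base radius r_b = r_p·cos α = 74.954000·cos 23.928° = 68.512143
roll angle φ = 24.914° = 0.43483133 rad
x = r_b·(cos φ + φ·sin φ) = 68.512143·(0.90694111 + 0.43483133·0.42125743) = 74.686254
y = r_b·(sin φ − φ·cos φ) = 68.512143·(0.42125743 − 0.43483133·0.90694111) = 1.842362

x=74.686254 y=1.842362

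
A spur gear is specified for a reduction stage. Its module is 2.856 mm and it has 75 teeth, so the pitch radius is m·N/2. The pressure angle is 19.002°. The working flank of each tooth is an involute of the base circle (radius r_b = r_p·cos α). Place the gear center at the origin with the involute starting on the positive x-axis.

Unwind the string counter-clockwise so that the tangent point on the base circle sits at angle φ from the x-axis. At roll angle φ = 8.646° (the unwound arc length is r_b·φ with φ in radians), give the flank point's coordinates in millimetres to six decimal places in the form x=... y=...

x=102.410215 y=0.115724

pitch radius r_p = m·N/2 = 2.856·75/2 = 107.100000
base radius r_b = r_p·cos α = 107.100000·cos 19.002° = 101.263822
roll angle φ = 8.646° = 0.15090117 rad
x = r_b·(cos φ + φ·sin φ) = 101.263822·(0.98863601 + 0.15090117·0.15032912) = 102.410215
y = r_b·(sin φ − φ·cos φ) = 101.263822·(0.15032912 − 0.15090117·0.98863601) = 0.115724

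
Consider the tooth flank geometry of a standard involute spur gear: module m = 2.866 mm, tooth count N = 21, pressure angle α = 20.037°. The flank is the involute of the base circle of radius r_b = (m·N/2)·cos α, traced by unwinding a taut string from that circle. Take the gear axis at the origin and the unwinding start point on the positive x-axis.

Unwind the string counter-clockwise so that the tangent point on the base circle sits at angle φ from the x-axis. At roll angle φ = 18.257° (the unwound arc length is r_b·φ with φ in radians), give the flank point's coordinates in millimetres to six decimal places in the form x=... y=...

pitch radius r_p = m·N/2 = 2.866·21/2 = 30.093000
base radius r_b = r_p·cos α = 30.093000·cos 20.037° = 28.271518
roll angle φ = 18.257° = 0.31864476 rad
x = r_b·(cos φ + φ·sin φ) = 28.271518·(0.94966086 + 0.31864476·0.31327983) = 29.670557
y = r_b·(sin φ − φ·cos φ) = 28.271518·(0.31327983 − 0.31864476·0.94966086) = 0.301809

x=29.670557 y=0.301809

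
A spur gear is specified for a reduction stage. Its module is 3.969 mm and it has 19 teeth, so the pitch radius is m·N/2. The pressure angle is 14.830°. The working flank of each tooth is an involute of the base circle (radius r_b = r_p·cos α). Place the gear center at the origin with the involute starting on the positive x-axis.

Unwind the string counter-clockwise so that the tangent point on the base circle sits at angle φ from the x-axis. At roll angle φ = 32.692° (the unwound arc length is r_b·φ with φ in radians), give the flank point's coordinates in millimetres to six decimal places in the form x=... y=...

pitch radius r_p = m·N/2 = 3.969·19/2 = 37.705500
base radius r_b = r_p·cos α = 37.705500·cos 14.830° = 36.449511
roll angle φ = 32.692° = 0.57058304 rad
x = r_b·(cos φ + φ·sin φ) = 36.449511·(0.84158621 + 0.57058304·0.54012282) = 41.908595
y = r_b·(sin φ − φ·cos φ) = 36.449511·(0.54012282 − 0.57058304·0.84158621) = 2.184346

x=41.908595 y=2.184346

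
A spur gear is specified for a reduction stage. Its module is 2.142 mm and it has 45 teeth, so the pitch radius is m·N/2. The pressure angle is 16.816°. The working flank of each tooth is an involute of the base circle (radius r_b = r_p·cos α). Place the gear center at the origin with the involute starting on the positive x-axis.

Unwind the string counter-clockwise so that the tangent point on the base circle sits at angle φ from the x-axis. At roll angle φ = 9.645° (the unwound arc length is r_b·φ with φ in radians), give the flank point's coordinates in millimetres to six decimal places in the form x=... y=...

pitch radius r_p = m·N/2 = 2.142·45/2 = 48.195000
base radius r_b = r_p·cos α = 48.195000·cos 16.816° = 46.134121
roll angle φ = 9.645° = 0.16833701 rad
x = r_b·(cos φ + φ·sin φ) = 46.134121·(0.98586475 + 0.16833701·0.16754309) = 46.783157
y = r_b·(sin φ − φ·cos φ) = 46.134121·(0.16754309 − 0.16833701·0.98586475) = 0.073149

x=46.783157 y=0.073149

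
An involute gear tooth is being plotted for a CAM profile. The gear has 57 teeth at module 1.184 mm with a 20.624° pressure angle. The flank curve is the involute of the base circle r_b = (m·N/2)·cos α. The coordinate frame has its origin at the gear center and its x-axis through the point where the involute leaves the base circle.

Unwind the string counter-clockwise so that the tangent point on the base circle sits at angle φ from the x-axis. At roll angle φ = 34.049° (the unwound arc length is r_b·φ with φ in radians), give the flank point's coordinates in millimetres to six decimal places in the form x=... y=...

x=36.675191 y=2.132260

pitch radius r_p = m·N/2 = 1.184·57/2 = 33.744000
base radius r_b = r_p·cos α = 33.744000·cos 20.624° = 31.581417
roll angle φ = 34.049° = 0.59426716 rad
x = r_b·(cos φ + φ·sin φ) = 31.581417·(0.82855904 + 0.59426716·0.55990170) = 36.675191
y = r_b·(sin φ − φ·cos φ) = 31.581417·(0.55990170 − 0.59426716·0.82855904) = 2.132260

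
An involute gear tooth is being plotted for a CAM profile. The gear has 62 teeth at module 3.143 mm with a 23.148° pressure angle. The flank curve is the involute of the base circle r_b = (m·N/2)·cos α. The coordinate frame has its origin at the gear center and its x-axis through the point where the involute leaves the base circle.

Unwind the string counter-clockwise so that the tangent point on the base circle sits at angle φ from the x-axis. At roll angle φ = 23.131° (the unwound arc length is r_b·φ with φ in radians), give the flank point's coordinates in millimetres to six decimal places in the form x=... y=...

pitch radius r_p = m·N/2 = 3.143·62/2 = 97.433000
base radius r_b = r_p·cos α = 97.433000·cos 23.148° = 89.588912
roll angle φ = 23.131° = 0.40371211 rad
x = r_b·(cos φ + φ·sin φ) = 89.588912·(0.91960909 + 0.40371211·0.39283473) = 96.594875
y = r_b·(sin φ − φ·cos φ) = 89.588912·(0.39283473 − 0.40371211·0.91960909) = 1.933096

x=96.594875 y=1.933096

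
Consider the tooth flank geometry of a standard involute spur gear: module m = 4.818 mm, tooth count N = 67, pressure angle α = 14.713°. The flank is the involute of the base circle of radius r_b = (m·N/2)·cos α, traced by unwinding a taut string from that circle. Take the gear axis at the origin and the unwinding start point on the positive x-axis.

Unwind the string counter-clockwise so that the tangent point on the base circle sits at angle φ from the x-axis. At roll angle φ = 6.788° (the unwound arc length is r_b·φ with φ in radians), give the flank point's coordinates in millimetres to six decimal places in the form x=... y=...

pitch radius r_p = m·N/2 = 4.818·67/2 = 161.403000
base radius r_b = r_p·cos α = 161.403000·cos 14.713° = 156.110620
roll angle φ = 6.788° = 0.11847295 rad
x = r_b·(cos φ + φ·sin φ) = 156.110620·(0.99299028 + 0.11847295·0.11819600) = 157.202351
y = r_b·(sin φ − φ·cos φ) = 156.110620·(0.11819600 − 0.11847295·0.99299028) = 0.086409

x=157.202351 y=0.086409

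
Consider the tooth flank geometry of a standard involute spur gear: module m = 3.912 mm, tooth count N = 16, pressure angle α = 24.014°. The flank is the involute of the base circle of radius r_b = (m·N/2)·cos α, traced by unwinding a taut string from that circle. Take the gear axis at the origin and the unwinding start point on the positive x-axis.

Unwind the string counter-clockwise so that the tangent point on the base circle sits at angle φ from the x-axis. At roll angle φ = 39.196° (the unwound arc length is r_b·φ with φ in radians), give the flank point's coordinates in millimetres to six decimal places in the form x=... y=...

pitch radius r_p = m·N/2 = 3.912·16/2 = 31.296000
base radius r_b = r_p·cos α = 31.296000·cos 24.014° = 28.587207
roll angle φ = 39.196° = 0.68409925 rad
x = r_b·(cos φ + φ·sin φ) = 28.587207·(0.77498861 + 0.68409925·0.63197520) = 34.513975
y = r_b·(sin φ − φ·cos φ) = 28.587207·(0.63197520 − 0.68409925·0.77498861) = 2.910351

x=34.513975 y=2.910351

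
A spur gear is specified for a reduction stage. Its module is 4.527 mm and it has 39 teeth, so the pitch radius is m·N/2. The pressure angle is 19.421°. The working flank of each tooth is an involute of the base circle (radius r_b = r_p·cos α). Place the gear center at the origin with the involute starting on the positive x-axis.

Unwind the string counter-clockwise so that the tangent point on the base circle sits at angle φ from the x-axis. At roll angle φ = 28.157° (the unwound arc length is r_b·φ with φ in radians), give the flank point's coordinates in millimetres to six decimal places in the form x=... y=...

x=92.707883 y=3.214758

pitch radius r_p = m·N/2 = 4.527·39/2 = 88.276500
base radius r_b = r_p·cos α = 88.276500·cos 19.421° = 83.253642
roll angle φ = 28.157° = 0.49143236 rad
x = r_b·(cos φ + φ·sin φ) = 83.253642·(0.88165785 + 0.49143236·0.47188922) = 92.707883
y = r_b·(sin φ − φ·cos φ) = 83.253642·(0.47188922 − 0.49143236·0.88165785) = 3.214758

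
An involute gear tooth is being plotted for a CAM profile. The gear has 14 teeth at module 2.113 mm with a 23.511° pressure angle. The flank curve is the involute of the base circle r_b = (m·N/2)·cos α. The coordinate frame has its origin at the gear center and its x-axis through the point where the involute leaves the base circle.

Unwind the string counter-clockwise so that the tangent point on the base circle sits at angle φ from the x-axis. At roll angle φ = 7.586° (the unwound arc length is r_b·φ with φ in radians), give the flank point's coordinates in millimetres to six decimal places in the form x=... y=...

x=13.681463 y=0.010475

pitch radius r_p = m·N/2 = 2.113·14/2 = 14.791000
base radius r_b = r_p·cos α = 14.791000·cos 23.511° = 13.563103
roll angle φ = 7.586° = 0.13240068 rad
x = r_b·(cos φ + φ·sin φ) = 13.563103·(0.99124783 + 0.13240068·0.13201419) = 13.681463
y = r_b·(sin φ − φ·cos φ) = 13.563103·(0.13201419 − 0.13240068·0.99124783) = 0.010475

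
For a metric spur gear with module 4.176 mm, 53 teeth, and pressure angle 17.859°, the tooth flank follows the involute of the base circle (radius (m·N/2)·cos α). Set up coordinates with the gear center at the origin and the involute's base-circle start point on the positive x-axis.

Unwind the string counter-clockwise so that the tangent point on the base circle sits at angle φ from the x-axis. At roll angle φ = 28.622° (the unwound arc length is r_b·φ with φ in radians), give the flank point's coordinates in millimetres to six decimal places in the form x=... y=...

pitch radius r_p = m·N/2 = 4.176·53/2 = 110.664000
base radius r_b = r_p·cos α = 110.664000·cos 17.859° = 105.331556
roll angle φ = 28.622° = 0.49954814 rad
x = r_b·(cos φ + φ·sin φ) = 105.331556·(0.87779911 + 0.49954814·0.47902894) = 117.665578
y = r_b·(sin φ − φ·cos φ) = 105.331556·(0.47902894 − 0.49954814·0.87779911) = 4.268670

x=117.665578 y=4.268670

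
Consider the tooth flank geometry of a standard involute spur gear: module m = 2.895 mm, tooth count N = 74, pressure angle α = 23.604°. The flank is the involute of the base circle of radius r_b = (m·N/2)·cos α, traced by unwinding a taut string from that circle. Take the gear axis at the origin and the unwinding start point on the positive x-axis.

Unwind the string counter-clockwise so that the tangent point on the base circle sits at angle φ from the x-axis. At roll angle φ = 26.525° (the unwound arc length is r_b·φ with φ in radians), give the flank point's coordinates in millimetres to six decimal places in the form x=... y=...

pitch radius r_p = m·N/2 = 2.895·74/2 = 107.115000
base radius r_b = r_p·cos α = 107.115000·cos 23.604° = 98.153200
roll angle φ = 26.525° = 0.46294858 rad
x = r_b·(cos φ + φ·sin φ) = 98.153200·(0.89473959 + 0.46294858·0.44658826) = 108.114472
y = r_b·(sin φ − φ·cos φ) = 98.153200·(0.44658826 − 0.46294858·0.89473959) = 3.177203

x=108.114472 y=3.177203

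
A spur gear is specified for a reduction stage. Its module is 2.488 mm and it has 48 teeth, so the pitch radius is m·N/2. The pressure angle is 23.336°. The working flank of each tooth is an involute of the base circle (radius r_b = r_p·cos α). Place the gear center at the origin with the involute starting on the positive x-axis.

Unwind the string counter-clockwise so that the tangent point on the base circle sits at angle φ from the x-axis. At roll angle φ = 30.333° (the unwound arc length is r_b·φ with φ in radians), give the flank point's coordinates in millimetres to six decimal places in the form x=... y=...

x=61.980773 y=2.636534

pitch radius r_p = m·N/2 = 2.488·48/2 = 59.712000
base radius r_b = r_p·cos α = 59.712000·cos 23.336° = 54.827419
roll angle φ = 30.333° = 0.52941072 rad
x = r_b·(cos φ + φ·sin φ) = 54.827419·(0.86310482 + 0.52941072·0.50502482) = 61.980773
y = r_b·(sin φ − φ·cos φ) = 54.827419·(0.50502482 − 0.52941072·0.86310482) = 2.636534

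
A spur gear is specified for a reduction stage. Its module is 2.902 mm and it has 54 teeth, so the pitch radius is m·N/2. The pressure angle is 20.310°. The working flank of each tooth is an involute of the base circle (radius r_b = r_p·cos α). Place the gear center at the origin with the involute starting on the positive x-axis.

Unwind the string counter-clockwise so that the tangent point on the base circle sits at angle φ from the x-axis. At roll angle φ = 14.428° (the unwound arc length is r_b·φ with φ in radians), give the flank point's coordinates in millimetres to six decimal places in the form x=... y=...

pitch radius r_p = m·N/2 = 2.902·54/2 = 78.354000
base radius r_b = r_p·cos α = 78.354000·cos 20.310° = 73.482604
roll angle φ = 14.428° = 0.25181610 rad
x = r_b·(cos φ + φ·sin φ) = 73.482604·(0.96846151 + 0.25181610·0.24916320) = 75.775615
y = r_b·(sin φ − φ·cos φ) = 73.482604·(0.24916320 − 0.25181610·0.96846151) = 0.388649

x=75.775615 y=0.388649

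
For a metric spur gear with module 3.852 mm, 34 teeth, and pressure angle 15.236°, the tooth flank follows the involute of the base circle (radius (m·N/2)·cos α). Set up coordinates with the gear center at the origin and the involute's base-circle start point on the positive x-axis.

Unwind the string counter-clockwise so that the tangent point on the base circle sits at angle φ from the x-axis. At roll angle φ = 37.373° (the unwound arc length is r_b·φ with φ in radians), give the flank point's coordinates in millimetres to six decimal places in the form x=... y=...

pitch radius r_p = m·N/2 = 3.852·34/2 = 65.484000
base radius r_b = r_p·cos α = 65.484000·cos 15.236° = 63.182340
roll angle φ = 37.373° = 0.65228190 rad
x = r_b·(cos φ + φ·sin φ) = 63.182340·(0.79470075 + 0.65228190·0.60700141) = 75.227218
y = r_b·(sin φ − φ·cos φ) = 63.182340·(0.60700141 − 0.65228190·0.79470075) = 5.600008

x=75.227218 y=5.600008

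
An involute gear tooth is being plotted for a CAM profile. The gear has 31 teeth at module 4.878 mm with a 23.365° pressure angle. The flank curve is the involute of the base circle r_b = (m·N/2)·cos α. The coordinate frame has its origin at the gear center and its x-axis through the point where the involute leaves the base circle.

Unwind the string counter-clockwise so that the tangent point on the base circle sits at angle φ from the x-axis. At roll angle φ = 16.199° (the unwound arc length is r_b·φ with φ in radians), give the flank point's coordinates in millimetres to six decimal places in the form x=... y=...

x=72.127710 y=0.518698

pitch radius r_p = m·N/2 = 4.878·31/2 = 75.609000
base radius r_b = r_p·cos α = 75.609000·cos 23.365° = 69.408840
roll angle φ = 16.199° = 0.28272589 rad
x = r_b·(cos φ + φ·sin φ) = 69.408840·(0.96029855 + 0.28272589·0.27897435) = 72.127710
y = r_b·(sin φ − φ·cos φ) = 69.408840·(0.27897435 − 0.28272589·0.96029855) = 0.518698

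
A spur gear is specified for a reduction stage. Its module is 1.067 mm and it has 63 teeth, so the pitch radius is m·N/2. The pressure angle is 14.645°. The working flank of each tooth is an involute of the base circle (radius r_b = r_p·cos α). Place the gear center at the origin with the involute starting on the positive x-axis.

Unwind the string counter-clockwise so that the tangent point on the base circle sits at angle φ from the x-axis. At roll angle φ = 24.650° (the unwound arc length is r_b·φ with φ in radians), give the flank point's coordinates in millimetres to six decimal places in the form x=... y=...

pitch radius r_p = m·N/2 = 1.067·63/2 = 33.610500
base radius r_b = r_p·cos α = 33.610500·cos 14.645° = 32.518525
roll angle φ = 24.650° = 0.43022366 rad
x = r_b·(cos φ + φ·sin φ) = 32.518525·(0.90887249 + 0.43022366·0.41707409) = 35.390159
y = r_b·(sin φ − φ·cos φ) = 32.518525·(0.41707409 − 0.43022366·0.90887249) = 0.847291

x=35.390159 y=0.847291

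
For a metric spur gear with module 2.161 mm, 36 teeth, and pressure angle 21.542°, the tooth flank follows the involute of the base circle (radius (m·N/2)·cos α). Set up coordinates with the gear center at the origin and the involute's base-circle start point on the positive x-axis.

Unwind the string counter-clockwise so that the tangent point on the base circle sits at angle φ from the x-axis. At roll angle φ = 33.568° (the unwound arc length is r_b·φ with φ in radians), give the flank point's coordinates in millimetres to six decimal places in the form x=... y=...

pitch radius r_p = m·N/2 = 2.161·36/2 = 38.898000
base radius r_b = r_p·cos α = 38.898000·cos 21.542° = 36.180923
roll angle φ = 33.568° = 0.58587212 rad
x = r_b·(cos φ + φ·sin φ) = 36.180923·(0.83323018 + 0.58587212·0.55292627) = 41.867633
y = r_b·(sin φ − φ·cos φ) = 36.180923·(0.55292627 − 0.58587212·0.83323018) = 2.343074

x=41.867633 y=2.343074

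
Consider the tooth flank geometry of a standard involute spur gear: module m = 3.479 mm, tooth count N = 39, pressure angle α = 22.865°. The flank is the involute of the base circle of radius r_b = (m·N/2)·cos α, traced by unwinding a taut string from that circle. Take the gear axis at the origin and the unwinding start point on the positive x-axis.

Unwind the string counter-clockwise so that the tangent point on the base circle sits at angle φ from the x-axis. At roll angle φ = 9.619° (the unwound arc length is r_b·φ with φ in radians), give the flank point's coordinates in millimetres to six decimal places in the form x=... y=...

pitch radius r_p = m·N/2 = 3.479·39/2 = 67.840500
base radius r_b = r_p·cos α = 67.840500·cos 22.865° = 62.509793
roll angle φ = 9.619° = 0.16788322 rad
x = r_b·(cos φ + φ·sin φ) = 62.509793·(0.98594068 + 0.16788322·0.16709571) = 63.384508
y = r_b·(sin φ − φ·cos φ) = 62.509793·(0.16709571 − 0.16788322·0.98594068) = 0.098316

x=63.384508 y=0.098316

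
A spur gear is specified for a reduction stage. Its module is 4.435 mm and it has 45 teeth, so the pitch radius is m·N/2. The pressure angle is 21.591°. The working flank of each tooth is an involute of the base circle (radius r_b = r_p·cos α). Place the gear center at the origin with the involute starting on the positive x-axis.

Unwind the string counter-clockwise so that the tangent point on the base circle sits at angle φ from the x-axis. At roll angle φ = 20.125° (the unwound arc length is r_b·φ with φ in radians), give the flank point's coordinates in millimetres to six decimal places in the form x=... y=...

x=98.334224 y=1.323831

pitch radius r_p = m·N/2 = 4.435·45/2 = 99.787500
base radius r_b = r_p·cos α = 99.787500·cos 21.591° = 92.785840
roll angle φ = 20.125° = 0.35124751 rad
x = r_b·(cos φ + φ·sin φ) = 92.785840·(0.93894421 + 0.35124751·0.34406942) = 98.334224
y = r_b·(sin φ − φ·cos φ) = 92.785840·(0.34406942 − 0.35124751·0.93894421) = 1.323831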